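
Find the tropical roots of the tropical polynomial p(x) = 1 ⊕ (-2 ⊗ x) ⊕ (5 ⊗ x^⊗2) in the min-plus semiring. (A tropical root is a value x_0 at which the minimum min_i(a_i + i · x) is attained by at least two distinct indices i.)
Roots: {-7, 3}

Each tropical root is a break point of the lower envelope of the lines y = a_i + i · x (there are 3 lines, with slopes 0, 1, ..., 2). Only the lines that attain the minimum somewhere contribute to roots; other lines are dominated. Here the surviving (envelope) indices are i = 2, i = 1, i = 0.
Intersections between consecutive envelope lines give the roots: for adjacent envelope indices i < j the intersection is x = (a_i − a_j) / (j − i). Reading off the sorted break points: {-7, 3}.
Verification: at each break x_0, at least two indices attain the minimum of min_i(a_i + i · x_0).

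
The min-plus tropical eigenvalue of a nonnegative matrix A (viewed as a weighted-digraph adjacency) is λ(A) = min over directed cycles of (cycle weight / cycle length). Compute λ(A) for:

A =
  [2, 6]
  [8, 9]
λ(A) = 2

Enumerate directed cycles and compute their means (weight / length). Sample:
  cycle 0 → 0: weight = 2, length = 1, mean = 2/1 ≈ 2.000
  cycle 1 → 1: weight = 9, length = 1, mean = 9/1 ≈ 9.000
  cycle 0 → 1 → 0: weight = 14, length = 2, mean = 14/2 ≈ 7.000
  cycle 1 → 0 → 1: weight = 14, length = 2, mean = 14/2 ≈ 7.000
Minimum mean = 2.000, attained e.g. along the cycle 0 → 0 with weight 2 and length 1. So λ(A) = 2/1 = 2.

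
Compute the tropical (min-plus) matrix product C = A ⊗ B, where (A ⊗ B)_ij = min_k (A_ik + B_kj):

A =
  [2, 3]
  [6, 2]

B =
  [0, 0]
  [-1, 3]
A ⊗ B =
  [2, 2]
  [1, 5]

Apply the min-plus product entry-by-entry:
  C[0][0] = min over k of (A[0][0] + B[0][0] = 2 + 0 = 2, A[0][1] + B[1][0] = 3 + -1 = 2) = 2 (attained at k = 0)
  C[0][1] = min over k of (A[0][0] + B[0][1] = 2 + 0 = 2, A[0][1] + B[1][1] = 3 + 3 = 6) = 2 (attained at k = 0)
  C[1][0] = min over k of (A[1][0] + B[0][0] = 6 + 0 = 6, A[1][1] + B[1][0] = 2 + -1 = 1) = 1 (attained at k = 1)
  C[1][1] = min over k of (A[1][0] + B[0][1] = 6 + 0 = 6, A[1][1] + B[1][1] = 2 + 3 = 5) = 5 (attained at k = 1)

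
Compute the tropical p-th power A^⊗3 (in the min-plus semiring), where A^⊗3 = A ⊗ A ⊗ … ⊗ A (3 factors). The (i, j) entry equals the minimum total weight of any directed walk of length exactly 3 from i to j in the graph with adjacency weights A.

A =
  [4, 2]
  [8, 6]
A^⊗3 =
  [12, 10]
  [16, 14]

Each entry (A^⊗3)_ij equals the minimum over all length-3 walks i = v_0 → v_1 → … → v_3 = j of Σ_t A[v_t][v_{t+1}]. For example, for (i, j) = (0, 1) we minimise over 4 possible intermediate vertex sequences; the minimum is 10, attained along the walk 0 → 0 → 0 → 1.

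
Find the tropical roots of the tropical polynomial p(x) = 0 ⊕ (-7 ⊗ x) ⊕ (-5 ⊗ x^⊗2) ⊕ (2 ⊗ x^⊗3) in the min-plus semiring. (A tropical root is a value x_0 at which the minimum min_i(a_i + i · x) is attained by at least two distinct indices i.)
Roots: {-7, -2, 7}

Each tropical root is a break point of the lower envelope of the lines y = a_i + i · x (there are 4 lines, with slopes 0, 1, ..., 3). Only the lines that attain the minimum somewhere contribute to roots; other lines are dominated. Here the surviving (envelope) indices are i = 3, i = 2, i = 1, i = 0.
Intersections between consecutive envelope lines give the roots: for adjacent envelope indices i < j the intersection is x = (a_i − a_j) / (j − i). Reading off the sorted break points: {-7, -2, 7}.
Verification: at each break x_0, at least two indices attain the minimum of min_i(a_i + i · x_0).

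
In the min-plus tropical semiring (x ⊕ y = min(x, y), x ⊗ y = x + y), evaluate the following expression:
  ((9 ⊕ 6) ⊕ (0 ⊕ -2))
((9 ⊕ 6) ⊕ (0 ⊕ -2)) = -2

Expand innermost to outermost. Recall ⊕ takes the minimum of its arguments and ⊗ takes their sum. Working out the expression ((9 ⊕ 6) ⊕ (0 ⊕ -2)) gives -2.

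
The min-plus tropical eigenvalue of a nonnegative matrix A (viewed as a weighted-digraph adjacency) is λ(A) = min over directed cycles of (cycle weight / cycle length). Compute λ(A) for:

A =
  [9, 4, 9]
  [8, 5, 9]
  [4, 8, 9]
λ(A) = 5

Enumerate directed cycles and compute their means (weight / length). Sample:
  cycle 0 → 0: weight = 9, length = 1, mean = 9/1 ≈ 9.000
  cycle 1 → 1: weight = 5, length = 1, mean = 5/1 ≈ 5.000
  cycle 2 → 2: weight = 9, length = 1, mean = 9/1 ≈ 9.000
  cycle 0 → 1 → 0: weight = 12, length = 2, mean = 12/2 ≈ 6.000
  cycle 0 → 2 → 0: weight = 13, length = 2, mean = 13/2 ≈ 6.500
  cycle 1 → 0 → 1: weight = 12, length = 2, mean = 12/2 ≈ 6.000
Minimum mean = 5.000, attained e.g. along the cycle 1 → 1 with weight 5 and length 1. So λ(A) = 5/1 = 5.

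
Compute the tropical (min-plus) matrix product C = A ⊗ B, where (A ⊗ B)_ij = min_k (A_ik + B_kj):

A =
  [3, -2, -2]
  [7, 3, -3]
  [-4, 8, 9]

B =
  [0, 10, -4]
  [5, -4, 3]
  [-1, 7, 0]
A ⊗ B =
  [-3, -6, -2]
  [-4, -1, -3]
  [-4, 4, -8]

Apply the min-plus product entry-by-entry:
  C[0][0] = min over k of (A[0][0] + B[0][0] = 3 + 0 = 3, A[0][1] + B[1][0] = -2 + 5 = 3, A[0][2] + B[2][0] = -2 + -1 = -3) = -3 (attained at k = 2)
  C[0][1] = min over k of (A[0][0] + B[0][1] = 3 + 10 = 13, A[0][1] + B[1][1] = -2 + -4 = -6, A[0][2] + B[2][1] = -2 + 7 = 5) = -6 (attained at k = 1)
  C[0][2] = min over k of (A[0][0] + B[0][2] = 3 + -4 = -1, A[0][1] + B[1][2] = -2 + 3 = 1, A[0][2] + B[2][2] = -2 + 0 = -2) = -2 (attained at k = 2)
  C[1][0] = min over k of (A[1][0] + B[0][0] = 7 + 0 = 7, A[1][1] + B[1][0] = 3 + 5 = 8, A[1][2] + B[2][0] = -3 + -1 = -4) = -4 (attained at k = 2)
  C[1][1] = min over k of (A[1][0] + B[0][1] = 7 + 10 = 17, A[1][1] + B[1][1] = 3 + -4 = -1, A[1][2] + B[2][1] = -3 + 7 = 4) = -1 (attained at k = 1)
  C[1][2] = min over k of (A[1][0] + B[0][2] = 7 + -4 = 3, A[1][1] + B[1][2] = 3 + 3 = 6, A[1][2] + B[2][2] = -3 + 0 = -3) = -3 (attained at k = 2)
  C[2][0] = min over k of (A[2][0] + B[0][0] = -4 + 0 = -4, A[2][1] + B[1][0] = 8 + 5 = 13, A[2][2] + B[2][0] = 9 + -1 = 8) = -4 (attained at k = 0)
  C[2][1] = min over k of (A[2][0] + B[0][1] = -4 + 10 = 6, A[2][1] + B[1][1] = 8 + -4 = 4, A[2][2] + B[2][1] = 9 + 7 = 16) = 4 (attained at k = 1)
  C[2][2] = min over k of (A[2][0] + B[0][2] = -4 + -4 = -8, A[2][1] + B[1][2] = 8 + 3 = 11, A[2][2] + B[2][2] = 9 + 0 = 9) = -8 (attained at k = 0)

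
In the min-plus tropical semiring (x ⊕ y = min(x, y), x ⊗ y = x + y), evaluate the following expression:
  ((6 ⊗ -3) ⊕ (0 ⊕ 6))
((6 ⊗ -3) ⊕ (0 ⊕ 6)) = 0

Expand innermost to outermost. Recall ⊕ takes the minimum of its arguments and ⊗ takes their sum. Working out the expression ((6 ⊗ -3) ⊕ (0 ⊕ 6)) gives 0.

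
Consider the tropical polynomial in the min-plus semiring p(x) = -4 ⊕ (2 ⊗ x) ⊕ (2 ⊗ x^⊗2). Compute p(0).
p(0) = -4

A tropical monomial a ⊗ x^⊗i evaluates to a + i · x. Evaluating each term at x = 0:
  Term 0 contributes -4 + 0 · 0 = -4
  Term 1 contributes 2 + 1 · 0 = 2
  Term 2 contributes 2 + 2 · 0 = 2
p(0) = ⊕ of these = min[-4, 2, 2] = -4.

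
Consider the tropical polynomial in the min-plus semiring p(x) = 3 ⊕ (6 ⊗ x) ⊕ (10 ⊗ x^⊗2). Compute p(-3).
p(-3) = 3

A tropical monomial a ⊗ x^⊗i evaluates to a + i · x. Evaluating each term at x = -3:
  Term 0 contributes 3 + 0 · -3 = 3
  Term 1 contributes 6 + 1 · -3 = 3
  Term 2 contributes 10 + 2 · -3 = 4
p(-3) = ⊕ of these = min[3, 3, 4] = 3.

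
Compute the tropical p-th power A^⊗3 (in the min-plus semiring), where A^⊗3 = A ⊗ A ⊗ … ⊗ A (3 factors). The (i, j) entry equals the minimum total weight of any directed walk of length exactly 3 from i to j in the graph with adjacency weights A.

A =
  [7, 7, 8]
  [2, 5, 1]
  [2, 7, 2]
A^⊗3 =
  [10, 15, 10]
  [5, 10, 5]
  [6, 11, 6]

Each entry (A^⊗3)_ij equals the minimum over all length-3 walks i = v_0 → v_1 → … → v_3 = j of Σ_t A[v_t][v_{t+1}]. For example, for (i, j) = (0, 2) we minimise over 9 possible intermediate vertex sequences; the minimum is 10, attained along the walk 0 → 1 → 2 → 2.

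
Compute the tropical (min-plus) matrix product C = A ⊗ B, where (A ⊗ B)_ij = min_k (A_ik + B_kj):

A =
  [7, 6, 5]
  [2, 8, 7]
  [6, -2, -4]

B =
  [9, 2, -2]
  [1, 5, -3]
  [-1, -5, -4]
A ⊗ B =
  [4, 0, 1]
  [6, 2, 0]
  [-5, -9, -8]

Apply the min-plus product entry-by-entry:
  C[0][0] = min over k of (A[0][0] + B[0][0] = 7 + 9 = 16, A[0][1] + B[1][0] = 6 + 1 = 7, A[0][2] + B[2][0] = 5 + -1 = 4) = 4 (attained at k = 2)
  C[0][1] = min over k of (A[0][0] + B[0][1] = 7 + 2 = 9, A[0][1] + B[1][1] = 6 + 5 = 11, A[0][2] + B[2][1] = 5 + -5 = 0) = 0 (attained at k = 2)
  C[0][2] = min over k of (A[0][0] + B[0][2] = 7 + -2 = 5, A[0][1] + B[1][2] = 6 + -3 = 3, A[0][2] + B[2][2] = 5 + -4 = 1) = 1 (attained at k = 2)
  C[1][0] = min over k of (A[1][0] + B[0][0] = 2 + 9 = 11, A[1][1] + B[1][0] = 8 + 1 = 9, A[1][2] + B[2][0] = 7 + -1 = 6) = 6 (attained at k = 2)
  C[1][1] = min over k of (A[1][0] + B[0][1] = 2 + 2 = 4, A[1][1] + B[1][1] = 8 + 5 = 13, A[1][2] + B[2][1] = 7 + -5 = 2) = 2 (attained at k = 2)
  C[1][2] = min over k of (A[1][0] + B[0][2] = 2 + -2 = 0, A[1][1] + B[1][2] = 8 + -3 = 5, A[1][2] + B[2][2] = 7 + -4 = 3) = 0 (attained at k = 0)
  C[2][0] = min over k of (A[2][0] + B[0][0] = 6 + 9 = 15, A[2][1] + B[1][0] = -2 + 1 = -1, A[2][2] + B[2][0] = -4 + -1 = -5) = -5 (attained at k = 2)
  C[2][1] = min over k of (A[2][0] + B[0][1] = 6 + 2 = 8, A[2][1] + B[1][1] = -2 + 5 = 3, A[2][2] + B[2][1] = -4 + -5 = -9) = -9 (attained at k = 2)
  C[2][2] = min over k of (A[2][0] + B[0][2] = 6 + -2 = 4, A[2][1] + B[1][2] = -2 + -3 = -5, A[2][2] + B[2][2] = -4 + -4 = -8) = -8 (attained at k = 2)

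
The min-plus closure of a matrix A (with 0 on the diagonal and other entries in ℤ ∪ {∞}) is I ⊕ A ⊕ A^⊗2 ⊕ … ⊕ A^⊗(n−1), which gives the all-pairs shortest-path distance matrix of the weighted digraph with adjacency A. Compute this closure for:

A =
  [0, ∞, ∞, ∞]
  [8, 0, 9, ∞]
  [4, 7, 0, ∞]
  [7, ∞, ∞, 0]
Closure =
  [0, ∞, ∞, ∞]
  [8, 0, 9, ∞]
  [4, 7, 0, ∞]
  [7, ∞, ∞, 0]

This is the Floyd-Warshall all-pairs shortest-path computation. For each intermediate vertex k = 0, 1, …, 3, update dist[i][j] ← min(dist[i][j], dist[i][k] + dist[k][j]). The final matrix gives, for each (i, j), the minimum total weight of any directed path from i to j (possibly empty when i = j).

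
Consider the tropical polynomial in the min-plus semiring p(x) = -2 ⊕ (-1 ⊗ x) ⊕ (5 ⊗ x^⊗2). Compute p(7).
p(7) = -2

A tropical monomial a ⊗ x^⊗i evaluates to a + i · x. Evaluating each term at x = 7:
  Term 0 contributes -2 + 0 · 7 = -2
  Term 1 contributes -1 + 1 · 7 = 6
  Term 2 contributes 5 + 2 · 7 = 19
p(7) = ⊕ of these = min[-2, 6, 19] = -2.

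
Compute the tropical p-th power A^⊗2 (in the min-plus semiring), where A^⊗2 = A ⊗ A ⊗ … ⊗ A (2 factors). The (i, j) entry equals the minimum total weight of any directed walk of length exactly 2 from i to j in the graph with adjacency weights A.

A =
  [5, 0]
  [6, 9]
A^⊗2 =
  [6, 5]
  [11, 6]

Each entry (A^⊗2)_ij equals the minimum over all length-2 walks i = v_0 → v_1 → … → v_2 = j of Σ_t A[v_t][v_{t+1}]. For example, for (i, j) = (0, 1) we minimise over 2 possible intermediate vertex sequences; the minimum is 5, attained along the walk 0 → 0 → 1.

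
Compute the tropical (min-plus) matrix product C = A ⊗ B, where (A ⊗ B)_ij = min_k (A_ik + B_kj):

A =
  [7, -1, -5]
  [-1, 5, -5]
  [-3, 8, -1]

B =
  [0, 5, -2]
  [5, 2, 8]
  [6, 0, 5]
A ⊗ B =
  [1, -5, 0]
  [-1, -5, -3]
  [-3, -1, -5]

Apply the min-plus product entry-by-entry:
  C[0][0] = min over k of (A[0][0] + B[0][0] = 7 + 0 = 7, A[0][1] + B[1][0] = -1 + 5 = 4, A[0][2] + B[2][0] = -5 + 6 = 1) = 1 (attained at k = 2)
  C[0][1] = min over k of (A[0][0] + B[0][1] = 7 + 5 = 12, A[0][1] + B[1][1] = -1 + 2 = 1, A[0][2] + B[2][1] = -5 + 0 = -5) = -5 (attained at k = 2)
  C[0][2] = min over k of (A[0][0] + B[0][2] = 7 + -2 = 5, A[0][1] + B[1][2] = -1 + 8 = 7, A[0][2] + B[2][2] = -5 + 5 = 0) = 0 (attained at k = 2)
  C[1][0] = min over k of (A[1][0] + B[0][0] = -1 + 0 = -1, A[1][1] + B[1][0] = 5 + 5 = 10, A[1][2] + B[2][0] = -5 + 6 = 1) = -1 (attained at k = 0)
  C[1][1] = min over k of (A[1][0] + B[0][1] = -1 + 5 = 4, A[1][1] + B[1][1] = 5 + 2 = 7, A[1][2] + B[2][1] = -5 + 0 = -5) = -5 (attained at k = 2)
  C[1][2] = min over k of (A[1][0] + B[0][2] = -1 + -2 = -3, A[1][1] + B[1][2] = 5 + 8 = 13, A[1][2] + B[2][2] = -5 + 5 = 0) = -3 (attained at k = 0)
  C[2][0] = min over k of (A[2][0] + B[0][0] = -3 + 0 = -3, A[2][1] + B[1][0] = 8 + 5 = 13, A[2][2] + B[2][0] = -1 + 6 = 5) = -3 (attained at k = 0)
  C[2][1] = min over k of (A[2][0] + B[0][1] = -3 + 5 = 2, A[2][1] + B[1][1] = 8 + 2 = 10, A[2][2] + B[2][1] = -1 + 0 = -1) = -1 (attained at k = 2)
  C[2][2] = min over k of (A[2][0] + B[0][2] = -3 + -2 = -5, A[2][1] + B[1][2] = 8 + 8 = 16, A[2][2] + B[2][2] = -1 + 5 = 4) = -5 (attained at k = 0)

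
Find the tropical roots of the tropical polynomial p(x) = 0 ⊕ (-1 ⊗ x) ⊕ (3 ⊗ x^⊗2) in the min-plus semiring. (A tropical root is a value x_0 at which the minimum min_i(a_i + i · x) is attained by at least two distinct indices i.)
Roots: {-4, 1}

Each tropical root is a break point of the lower envelope of the lines y = a_i + i · x (there are 3 lines, with slopes 0, 1, ..., 2). Only the lines that attain the minimum somewhere contribute to roots; other lines are dominated. Here the surviving (envelope) indices are i = 2, i = 1, i = 0.
Intersections between consecutive envelope lines give the roots: for adjacent envelope indices i < j the intersection is x = (a_i − a_j) / (j − i). Reading off the sorted break points: {-4, 1}.
Verification: at each break x_0, at least two indices attain the minimum of min_i(a_i + i · x_0).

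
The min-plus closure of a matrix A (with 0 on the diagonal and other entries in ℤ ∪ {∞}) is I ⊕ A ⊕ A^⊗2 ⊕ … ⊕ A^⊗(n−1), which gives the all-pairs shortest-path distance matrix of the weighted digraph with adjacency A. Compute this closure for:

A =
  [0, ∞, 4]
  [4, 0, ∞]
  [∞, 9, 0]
Closure =
  [0, 13, 4]
  [4, 0, 8]
  [13, 9, 0]

This is the Floyd-Warshall all-pairs shortest-path computation. For each intermediate vertex k = 0, 1, …, 2, update dist[i][j] ← min(dist[i][j], dist[i][k] + dist[k][j]). The final matrix gives, for each (i, j), the minimum total weight of any directed path from i to j (possibly empty when i = j).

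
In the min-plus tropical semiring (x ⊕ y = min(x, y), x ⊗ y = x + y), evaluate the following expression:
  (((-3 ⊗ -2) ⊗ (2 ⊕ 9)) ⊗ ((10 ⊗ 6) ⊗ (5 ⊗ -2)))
(((-3 ⊗ -2) ⊗ (2 ⊕ 9)) ⊗ ((10 ⊗ 6) ⊗ (5 ⊗ -2))) = 16

Expand innermost to outermost. Recall ⊕ takes the minimum of its arguments and ⊗ takes their sum. Working out the expression (((-3 ⊗ -2) ⊗ (2 ⊕ 9)) ⊗ ((10 ⊗ 6) ⊗ (5 ⊗ -2))) gives 16.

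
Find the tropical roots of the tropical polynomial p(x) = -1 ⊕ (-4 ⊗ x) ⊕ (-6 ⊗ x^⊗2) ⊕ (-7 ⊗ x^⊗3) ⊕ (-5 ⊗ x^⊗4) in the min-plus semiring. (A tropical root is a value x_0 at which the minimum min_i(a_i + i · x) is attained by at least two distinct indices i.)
Roots: {-2, 1, 2, 3}

Each tropical root is a break point of the lower envelope of the lines y = a_i + i · x (there are 5 lines, with slopes 0, 1, ..., 4). Only the lines that attain the minimum somewhere contribute to roots; other lines are dominated. Here the surviving (envelope) indices are i = 4, i = 3, i = 2, i = 1, i = 0.
Intersections between consecutive envelope lines give the roots: for adjacent envelope indices i < j the intersection is x = (a_i − a_j) / (j − i). Reading off the sorted break points: {-2, 1, 2, 3}.
Verification: at each break x_0, at least two indices attain the minimum of min_i(a_i + i · x_0).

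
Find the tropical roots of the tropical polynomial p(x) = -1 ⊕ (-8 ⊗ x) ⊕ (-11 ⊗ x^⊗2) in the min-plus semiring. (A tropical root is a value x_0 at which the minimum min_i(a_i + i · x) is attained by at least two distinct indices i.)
Roots: {3, 7}

Each tropical root is a break point of the lower envelope of the lines y = a_i + i · x (there are 3 lines, with slopes 0, 1, ..., 2). Only the lines that attain the minimum somewhere contribute to roots; other lines are dominated. Here the surviving (envelope) indices are i = 2, i = 1, i = 0.
Intersections between consecutive envelope lines give the roots: for adjacent envelope indices i < j the intersection is x = (a_i − a_j) / (j − i). Reading off the sorted break points: {3, 7}.
Verification: at each break x_0, at least two indices attain the minimum of min_i(a_i + i · x_0).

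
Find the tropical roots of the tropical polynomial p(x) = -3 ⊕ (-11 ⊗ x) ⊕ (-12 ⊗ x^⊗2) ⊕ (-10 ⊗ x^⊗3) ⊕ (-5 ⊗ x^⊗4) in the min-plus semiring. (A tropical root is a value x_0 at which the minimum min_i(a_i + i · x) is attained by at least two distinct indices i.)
Roots: {-5, -2, 1, 8}

Each tropical root is a break point of the lower envelope of the lines y = a_i + i · x (there are 5 lines, with slopes 0, 1, ..., 4). Only the lines that attain the minimum somewhere contribute to roots; other lines are dominated. Here the surviving (envelope) indices are i = 4, i = 3, i = 2, i = 1, i = 0.
Intersections between consecutive envelope lines give the roots: for adjacent envelope indices i < j the intersection is x = (a_i − a_j) / (j − i). Reading off the sorted break points: {-5, -2, 1, 8}.
Verification: at each break x_0, at least two indices attain the minimum of min_i(a_i + i · x_0).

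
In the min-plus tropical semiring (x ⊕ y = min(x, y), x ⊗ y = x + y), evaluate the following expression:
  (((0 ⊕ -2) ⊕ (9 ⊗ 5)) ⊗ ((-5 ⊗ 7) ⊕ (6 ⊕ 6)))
(((0 ⊕ -2) ⊕ (9 ⊗ 5)) ⊗ ((-5 ⊗ 7) ⊕ (6 ⊕ 6))) = 0

Expand innermost to outermost. Recall ⊕ takes the minimum of its arguments and ⊗ takes their sum. Working out the expression (((0 ⊕ -2) ⊕ (9 ⊗ 5)) ⊗ ((-5 ⊗ 7) ⊕ (6 ⊕ 6))) gives 0.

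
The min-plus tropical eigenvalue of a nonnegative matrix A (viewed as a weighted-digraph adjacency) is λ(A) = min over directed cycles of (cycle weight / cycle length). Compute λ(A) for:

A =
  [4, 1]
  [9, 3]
λ(A) = 3

Enumerate directed cycles and compute their means (weight / length). Sample:
  cycle 0 → 0: weight = 4, length = 1, mean = 4/1 ≈ 4.000
  cycle 1 → 1: weight = 3, length = 1, mean = 3/1 ≈ 3.000
  cycle 0 → 1 → 0: weight = 10, length = 2, mean = 10/2 ≈ 5.000
  cycle 1 → 0 → 1: weight = 10, length = 2, mean = 10/2 ≈ 5.000
Minimum mean = 3.000, attained e.g. along the cycle 1 → 1 with weight 3 and length 1. So λ(A) = 3/1 = 3.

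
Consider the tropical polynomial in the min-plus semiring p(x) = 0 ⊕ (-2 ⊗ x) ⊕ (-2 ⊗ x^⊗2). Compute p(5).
p(5) = 0

A tropical monomial a ⊗ x^⊗i evaluates to a + i · x. Evaluating each term at x = 5:
  Term 0 contributes 0 + 0 · 5 = 0
  Term 1 contributes -2 + 1 · 5 = 3
  Term 2 contributes -2 + 2 · 5 = 8
p(5) = ⊕ of these = min[0, 3, 8] = 0.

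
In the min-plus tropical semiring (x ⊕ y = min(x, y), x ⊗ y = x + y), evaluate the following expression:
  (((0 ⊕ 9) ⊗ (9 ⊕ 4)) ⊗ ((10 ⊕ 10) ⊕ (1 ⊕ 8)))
(((0 ⊕ 9) ⊗ (9 ⊕ 4)) ⊗ ((10 ⊕ 10) ⊕ (1 ⊕ 8))) = 5

Expand innermost to outermost. Recall ⊕ takes the minimum of its arguments and ⊗ takes their sum. Working out the expression (((0 ⊕ 9) ⊗ (9 ⊕ 4)) ⊗ ((10 ⊕ 10) ⊕ (1 ⊕ 8))) gives 5.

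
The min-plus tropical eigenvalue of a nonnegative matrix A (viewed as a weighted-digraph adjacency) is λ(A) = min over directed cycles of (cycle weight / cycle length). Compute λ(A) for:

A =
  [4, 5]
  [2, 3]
λ(A) = 3

Enumerate directed cycles and compute their means (weight / length). Sample:
  cycle 0 → 0: weight = 4, length = 1, mean = 4/1 ≈ 4.000
  cycle 1 → 1: weight = 3, length = 1, mean = 3/1 ≈ 3.000
  cycle 0 → 1 → 0: weight = 7, length = 2, mean = 7/2 ≈ 3.500
  cycle 1 → 0 → 1: weight = 7, length = 2, mean = 7/2 ≈ 3.500
Minimum mean = 3.000, attained e.g. along the cycle 1 → 1 with weight 3 and length 1. So λ(A) = 3/1 = 3.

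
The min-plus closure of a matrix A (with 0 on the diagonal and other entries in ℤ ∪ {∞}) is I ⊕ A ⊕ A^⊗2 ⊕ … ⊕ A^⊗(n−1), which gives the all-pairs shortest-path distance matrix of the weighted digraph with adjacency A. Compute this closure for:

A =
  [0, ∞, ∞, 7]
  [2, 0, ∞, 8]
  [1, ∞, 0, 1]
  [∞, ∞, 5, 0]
Closure =
  [0, ∞, 12, 7]
  [2, 0, 13, 8]
  [1, ∞, 0, 1]
  [6, ∞, 5, 0]

This is the Floyd-Warshall all-pairs shortest-path computation. For each intermediate vertex k = 0, 1, …, 3, update dist[i][j] ← min(dist[i][j], dist[i][k] + dist[k][j]). The final matrix gives, for each (i, j), the minimum total weight of any directed path from i to j (possibly empty when i = j).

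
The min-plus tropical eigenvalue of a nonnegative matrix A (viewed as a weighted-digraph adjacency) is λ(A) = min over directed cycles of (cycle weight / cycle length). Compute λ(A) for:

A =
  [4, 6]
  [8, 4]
λ(A) = 4

Enumerate directed cycles and compute their means (weight / length). Sample:
  cycle 0 → 0: weight = 4, length = 1, mean = 4/1 ≈ 4.000
  cycle 1 → 1: weight = 4, length = 1, mean = 4/1 ≈ 4.000
  cycle 0 → 1 → 0: weight = 14, length = 2, mean = 14/2 ≈ 7.000
  cycle 1 → 0 → 1: weight = 14, length = 2, mean = 14/2 ≈ 7.000
Minimum mean = 4.000, attained e.g. along the cycle 0 → 0 with weight 4 and length 1. So λ(A) = 4/1 = 4.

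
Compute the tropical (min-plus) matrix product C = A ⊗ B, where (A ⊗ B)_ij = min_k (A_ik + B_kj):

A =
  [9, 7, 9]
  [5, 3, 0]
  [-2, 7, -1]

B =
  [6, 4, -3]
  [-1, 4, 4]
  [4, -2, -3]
A ⊗ B =
  [6, 7, 6]
  [2, -2, -3]
  [3, -3, -5]

Apply the min-plus product entry-by-entry:
  C[0][0] = min over k of (A[0][0] + B[0][0] = 9 + 6 = 15, A[0][1] + B[1][0] = 7 + -1 = 6, A[0][2] + B[2][0] = 9 + 4 = 13) = 6 (attained at k = 1)
  C[0][1] = min over k of (A[0][0] + B[0][1] = 9 + 4 = 13, A[0][1] + B[1][1] = 7 + 4 = 11, A[0][2] + B[2][1] = 9 + -2 = 7) = 7 (attained at k = 2)
  C[0][2] = min over k of (A[0][0] + B[0][2] = 9 + -3 = 6, A[0][1] + B[1][2] = 7 + 4 = 11, A[0][2] + B[2][2] = 9 + -3 = 6) = 6 (attained at k = 0)
  C[1][0] = min over k of (A[1][0] + B[0][0] = 5 + 6 = 11, A[1][1] + B[1][0] = 3 + -1 = 2, A[1][2] + B[2][0] = 0 + 4 = 4) = 2 (attained at k = 1)
  C[1][1] = min over k of (A[1][0] + B[0][1] = 5 + 4 = 9, A[1][1] + B[1][1] = 3 + 4 = 7, A[1][2] + B[2][1] = 0 + -2 = -2) = -2 (attained at k = 2)
  C[1][2] = min over k of (A[1][0] + B[0][2] = 5 + -3 = 2, A[1][1] + B[1][2] = 3 + 4 = 7, A[1][2] + B[2][2] = 0 + -3 = -3) = -3 (attained at k = 2)
  C[2][0] = min over k of (A[2][0] + B[0][0] = -2 + 6 = 4, A[2][1] + B[1][0] = 7 + -1 = 6, A[2][2] + B[2][0] = -1 + 4 = 3) = 3 (attained at k = 2)
  C[2][1] = min over k of (A[2][0] + B[0][1] = -2 + 4 = 2, A[2][1] + B[1][1] = 7 + 4 = 11, A[2][2] + B[2][1] = -1 + -2 = -3) = -3 (attained at k = 2)
  C[2][2] = min over k of (A[2][0] + B[0][2] = -2 + -3 = -5, A[2][1] + B[1][2] = 7 + 4 = 11, A[2][2] + B[2][2] = -1 + -3 = -4) = -5 (attained at k = 0)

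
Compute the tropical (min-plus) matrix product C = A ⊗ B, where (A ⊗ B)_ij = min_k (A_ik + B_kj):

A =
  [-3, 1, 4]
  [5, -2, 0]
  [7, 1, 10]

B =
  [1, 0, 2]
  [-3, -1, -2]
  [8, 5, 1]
A ⊗ B =
  [-2, -3, -1]
  [-5, -3, -4]
  [-2, 0, -1]

Apply the min-plus product entry-by-entry:
  C[0][0] = min over k of (A[0][0] + B[0][0] = -3 + 1 = -2, A[0][1] + B[1][0] = 1 + -3 = -2, A[0][2] + B[2][0] = 4 + 8 = 12) = -2 (attained at k = 0)
  C[0][1] = min over k of (A[0][0] + B[0][1] = -3 + 0 = -3, A[0][1] + B[1][1] = 1 + -1 = 0, A[0][2] + B[2][1] = 4 + 5 = 9) = -3 (attained at k = 0)
  C[0][2] = min over k of (A[0][0] + B[0][2] = -3 + 2 = -1, A[0][1] + B[1][2] = 1 + -2 = -1, A[0][2] + B[2][2] = 4 + 1 = 5) = -1 (attained at k = 0)
  C[1][0] = min over k of (A[1][0] + B[0][0] = 5 + 1 = 6, A[1][1] + B[1][0] = -2 + -3 = -5, A[1][2] + B[2][0] = 0 + 8 = 8) = -5 (attained at k = 1)
  C[1][1] = min over k of (A[1][0] + B[0][1] = 5 + 0 = 5, A[1][1] + B[1][1] = -2 + -1 = -3, A[1][2] + B[2][1] = 0 + 5 = 5) = -3 (attained at k = 1)
  C[1][2] = min over k of (A[1][0] + B[0][2] = 5 + 2 = 7, A[1][1] + B[1][2] = -2 + -2 = -4, A[1][2] + B[2][2] = 0 + 1 = 1) = -4 (attained at k = 1)
  C[2][0] = min over k of (A[2][0] + B[0][0] = 7 + 1 = 8, A[2][1] + B[1][0] = 1 + -3 = -2, A[2][2] + B[2][0] = 10 + 8 = 18) = -2 (attained at k = 1)
  C[2][1] = min over k of (A[2][0] + B[0][1] = 7 + 0 = 7, A[2][1] + B[1][1] = 1 + -1 = 0, A[2][2] + B[2][1] = 10 + 5 = 15) = 0 (attained at k = 1)
  C[2][2] = min over k of (A[2][0] + B[0][2] = 7 + 2 = 9, A[2][1] + B[1][2] = 1 + -2 = -1, A[2][2] + B[2][2] = 10 + 1 = 11) = -1 (attained at k = 1)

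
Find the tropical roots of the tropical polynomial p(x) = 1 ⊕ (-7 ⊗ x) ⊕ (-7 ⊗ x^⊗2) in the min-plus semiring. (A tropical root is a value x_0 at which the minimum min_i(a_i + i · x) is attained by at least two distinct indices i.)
Roots: {0, 8}

Each tropical root is a break point of the lower envelope of the lines y = a_i + i · x (there are 3 lines, with slopes 0, 1, ..., 2). Only the lines that attain the minimum somewhere contribute to roots; other lines are dominated. Here the surviving (envelope) indices are i = 2, i = 1, i = 0.
Intersections between consecutive envelope lines give the roots: for adjacent envelope indices i < j the intersection is x = (a_i − a_j) / (j − i). Reading off the sorted break points: {0, 8}.
Verification: at each break x_0, at least two indices attain the minimum of min_i(a_i + i · x_0).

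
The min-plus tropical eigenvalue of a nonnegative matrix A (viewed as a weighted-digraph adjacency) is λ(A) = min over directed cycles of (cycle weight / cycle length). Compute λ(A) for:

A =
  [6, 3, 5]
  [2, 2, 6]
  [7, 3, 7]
λ(A) = 2

Enumerate directed cycles and compute their means (weight / length). Sample:
  cycle 0 → 0: weight = 6, length = 1, mean = 6/1 ≈ 6.000
  cycle 1 → 1: weight = 2, length = 1, mean = 2/1 ≈ 2.000
  cycle 2 → 2: weight = 7, length = 1, mean = 7/1 ≈ 7.000
  cycle 0 → 1 → 0: weight = 5, length = 2, mean = 5/2 ≈ 2.500
  cycle 0 → 2 → 0: weight = 12, length = 2, mean = 12/2 ≈ 6.000
  cycle 1 → 0 → 1: weight = 5, length = 2, mean = 5/2 ≈ 2.500
Minimum mean = 2.000, attained e.g. along the cycle 1 → 1 with weight 2 and length 1. So λ(A) = 2/1 = 2.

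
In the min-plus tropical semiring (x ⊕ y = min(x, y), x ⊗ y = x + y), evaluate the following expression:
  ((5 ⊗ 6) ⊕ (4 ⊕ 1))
((5 ⊗ 6) ⊕ (4 ⊕ 1)) = 1

Expand innermost to outermost. Recall ⊕ takes the minimum of its arguments and ⊗ takes their sum. Working out the expression ((5 ⊗ 6) ⊕ (4 ⊕ 1)) gives 1.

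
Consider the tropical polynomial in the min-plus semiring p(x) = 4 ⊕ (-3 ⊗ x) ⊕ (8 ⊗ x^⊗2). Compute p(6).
p(6) = 3

A tropical monomial a ⊗ x^⊗i evaluates to a + i · x. Evaluating each term at x = 6:
  Term 0 contributes 4 + 0 · 6 = 4
  Term 1 contributes -3 + 1 · 6 = 3
  Term 2 contributes 8 + 2 · 6 = 20
p(6) = ⊕ of these = min[4, 3, 20] = 3.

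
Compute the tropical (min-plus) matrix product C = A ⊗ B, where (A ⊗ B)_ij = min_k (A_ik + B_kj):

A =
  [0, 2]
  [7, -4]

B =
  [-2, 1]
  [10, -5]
A ⊗ B =
  [-2, -3]
  [5, -9]

Apply the min-plus product entry-by-entry:
  C[0][0] = min over k of (A[0][0] + B[0][0] = 0 + -2 = -2, A[0][1] + B[1][0] = 2 + 10 = 12) = -2 (attained at k = 0)
  C[0][1] = min over k of (A[0][0] + B[0][1] = 0 + 1 = 1, A[0][1] + B[1][1] = 2 + -5 = -3) = -3 (attained at k = 1)
  C[1][0] = min over k of (A[1][0] + B[0][0] = 7 + -2 = 5, A[1][1] + B[1][0] = -4 + 10 = 6) = 5 (attained at k = 0)
  C[1][1] = min over k of (A[1][0] + B[0][1] = 7 + 1 = 8, A[1][1] + B[1][1] = -4 + -5 = -9) = -9 (attained at k = 1)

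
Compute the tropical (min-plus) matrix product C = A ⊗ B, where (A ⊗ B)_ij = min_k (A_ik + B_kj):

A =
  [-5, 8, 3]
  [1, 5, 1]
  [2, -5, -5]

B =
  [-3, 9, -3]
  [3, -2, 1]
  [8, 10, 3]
A ⊗ B =
  [-8, 4, -8]
  [-2, 3, -2]
  [-2, -7, -4]

Apply the min-plus product entry-by-entry:
  C[0][0] = min over k of (A[0][0] + B[0][0] = -5 + -3 = -8, A[0][1] + B[1][0] = 8 + 3 = 11, A[0][2] + B[2][0] = 3 + 8 = 11) = -8 (attained at k = 0)
  C[0][1] = min over k of (A[0][0] + B[0][1] = -5 + 9 = 4, A[0][1] + B[1][1] = 8 + -2 = 6, A[0][2] + B[2][1] = 3 + 10 = 13) = 4 (attained at k = 0)
  C[0][2] = min over k of (A[0][0] + B[0][2] = -5 + -3 = -8, A[0][1] + B[1][2] = 8 + 1 = 9, A[0][2] + B[2][2] = 3 + 3 = 6) = -8 (attained at k = 0)
  C[1][0] = min over k of (A[1][0] + B[0][0] = 1 + -3 = -2, A[1][1] + B[1][0] = 5 + 3 = 8, A[1][2] + B[2][0] = 1 + 8 = 9) = -2 (attained at k = 0)
  C[1][1] = min over k of (A[1][0] + B[0][1] = 1 + 9 = 10, A[1][1] + B[1][1] = 5 + -2 = 3, A[1][2] + B[2][1] = 1 + 10 = 11) = 3 (attained at k = 1)
  C[1][2] = min over k of (A[1][0] + B[0][2] = 1 + -3 = -2, A[1][1] + B[1][2] = 5 + 1 = 6, A[1][2] + B[2][2] = 1 + 3 = 4) = -2 (attained at k = 0)
  C[2][0] = min over k of (A[2][0] + B[0][0] = 2 + -3 = -1, A[2][1] + B[1][0] = -5 + 3 = -2, A[2][2] + B[2][0] = -5 + 8 = 3) = -2 (attained at k = 1)
  C[2][1] = min over k of (A[2][0] + B[0][1] = 2 + 9 = 11, A[2][1] + B[1][1] = -5 + -2 = -7, A[2][2] + B[2][1] = -5 + 10 = 5) = -7 (attained at k = 1)
  C[2][2] = min over k of (A[2][0] + B[0][2] = 2 + -3 = -1, A[2][1] + B[1][2] = -5 + 1 = -4, A[2][2] + B[2][2] = -5 + 3 = -2) = -4 (attained at k = 1)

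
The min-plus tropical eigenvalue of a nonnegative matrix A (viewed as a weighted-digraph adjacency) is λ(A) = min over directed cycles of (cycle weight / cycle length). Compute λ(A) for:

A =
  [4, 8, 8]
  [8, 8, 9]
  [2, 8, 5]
λ(A) = 4

Enumerate directed cycles and compute their means (weight / length). Sample:
  cycle 0 → 0: weight = 4, length = 1, mean = 4/1 ≈ 4.000
  cycle 1 → 1: weight = 8, length = 1, mean = 8/1 ≈ 8.000
  cycle 2 → 2: weight = 5, length = 1, mean = 5/1 ≈ 5.000
  cycle 0 → 1 → 0: weight = 16, length = 2, mean = 16/2 ≈ 8.000
  cycle 0 → 2 → 0: weight = 10, length = 2, mean = 10/2 ≈ 5.000
  cycle 1 → 0 → 1: weight = 16, length = 2, mean = 16/2 ≈ 8.000
Minimum mean = 4.000, attained e.g. along the cycle 0 → 0 with weight 4 and length 1. So λ(A) = 4/1 = 4.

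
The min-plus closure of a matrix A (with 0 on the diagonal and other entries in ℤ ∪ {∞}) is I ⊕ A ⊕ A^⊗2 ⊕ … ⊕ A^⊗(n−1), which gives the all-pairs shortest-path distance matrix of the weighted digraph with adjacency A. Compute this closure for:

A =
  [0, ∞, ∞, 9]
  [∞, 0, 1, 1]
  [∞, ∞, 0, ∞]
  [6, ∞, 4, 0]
Closure =
  [0, ∞, 13, 9]
  [7, 0, 1, 1]
  [∞, ∞, 0, ∞]
  [6, ∞, 4, 0]

This is the Floyd-Warshall all-pairs shortest-path computation. For each intermediate vertex k = 0, 1, …, 3, update dist[i][j] ← min(dist[i][j], dist[i][k] + dist[k][j]). The final matrix gives, for each (i, j), the minimum total weight of any directed path from i to j (possibly empty when i = j).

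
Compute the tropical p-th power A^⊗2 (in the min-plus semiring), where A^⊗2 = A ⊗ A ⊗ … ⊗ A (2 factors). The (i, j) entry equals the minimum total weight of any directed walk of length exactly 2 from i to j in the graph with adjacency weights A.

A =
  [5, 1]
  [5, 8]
A^⊗2 =
  [6, 6]
  [10, 6]

Each entry (A^⊗2)_ij equals the minimum over all length-2 walks i = v_0 → v_1 → … → v_2 = j of Σ_t A[v_t][v_{t+1}]. For example, for (i, j) = (0, 1) we minimise over 2 possible intermediate vertex sequences; the minimum is 6, attained along the walk 0 → 0 → 1.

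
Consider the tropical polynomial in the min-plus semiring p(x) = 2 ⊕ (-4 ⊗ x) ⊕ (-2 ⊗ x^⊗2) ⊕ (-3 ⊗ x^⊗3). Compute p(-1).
p(-1) = -6

A tropical monomial a ⊗ x^⊗i evaluates to a + i · x. Evaluating each term at x = -1:
  Term 0 contributes 2 + 0 · -1 = 2
  Term 1 contributes -4 + 1 · -1 = -5
  Term 2 contributes -2 + 2 · -1 = -4
  Term 3 contributes -3 + 3 · -1 = -6
p(-1) = ⊕ of these = min[2, -5, -4, -6] = -6.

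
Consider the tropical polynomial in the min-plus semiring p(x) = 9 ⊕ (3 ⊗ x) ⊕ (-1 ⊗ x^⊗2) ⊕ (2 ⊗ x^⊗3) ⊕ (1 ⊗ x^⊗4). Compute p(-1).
p(-1) = -3

A tropical monomial a ⊗ x^⊗i evaluates to a + i · x. Evaluating each term at x = -1:
  Term 0 contributes 9 + 0 · -1 = 9
  Term 1 contributes 3 + 1 · -1 = 2
  Term 2 contributes -1 + 2 · -1 = -3
  Term 3 contributes 2 + 3 · -1 = -1
  Term 4 contributes 1 + 4 · -1 = -3
p(-1) = ⊕ of these = min[9, 2, -3, -1, -3] = -3.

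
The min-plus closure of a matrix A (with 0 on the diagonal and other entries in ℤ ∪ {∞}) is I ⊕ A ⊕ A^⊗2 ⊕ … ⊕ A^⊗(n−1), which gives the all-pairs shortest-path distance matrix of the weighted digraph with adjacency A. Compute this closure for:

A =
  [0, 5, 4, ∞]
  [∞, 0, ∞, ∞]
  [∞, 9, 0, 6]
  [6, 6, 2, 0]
Closure =
  [0, 5, 4, 10]
  [∞, 0, ∞, ∞]
  [12, 9, 0, 6]
  [6, 6, 2, 0]

This is the Floyd-Warshall all-pairs shortest-path computation. For each intermediate vertex k = 0, 1, …, 3, update dist[i][j] ← min(dist[i][j], dist[i][k] + dist[k][j]). The final matrix gives, for each (i, j), the minimum total weight of any directed path from i to j (possibly empty when i = j).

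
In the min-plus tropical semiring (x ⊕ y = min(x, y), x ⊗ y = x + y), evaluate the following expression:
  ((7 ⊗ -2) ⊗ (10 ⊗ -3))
((7 ⊗ -2) ⊗ (10 ⊗ -3)) = 12

Expand innermost to outermost. Recall ⊕ takes the minimum of its arguments and ⊗ takes their sum. Working out the expression ((7 ⊗ -2) ⊗ (10 ⊗ -3)) gives 12.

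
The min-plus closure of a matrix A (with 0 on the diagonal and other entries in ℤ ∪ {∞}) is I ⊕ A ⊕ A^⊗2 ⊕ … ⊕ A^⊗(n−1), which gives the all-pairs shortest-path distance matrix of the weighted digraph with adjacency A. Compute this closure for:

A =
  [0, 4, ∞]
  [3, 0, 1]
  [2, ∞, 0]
Closure =
  [0, 4, 5]
  [3, 0, 1]
  [2, 6, 0]

This is the Floyd-Warshall all-pairs shortest-path computation. For each intermediate vertex k = 0, 1, …, 2, update dist[i][j] ← min(dist[i][j], dist[i][k] + dist[k][j]). The final matrix gives, for each (i, j), the minimum total weight of any directed path from i to j (possibly empty when i = j).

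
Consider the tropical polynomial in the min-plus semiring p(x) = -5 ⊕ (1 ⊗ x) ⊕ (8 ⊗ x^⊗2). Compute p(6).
p(6) = -5

A tropical monomial a ⊗ x^⊗i evaluates to a + i · x. Evaluating each term at x = 6:
  Term 0 contributes -5 + 0 · 6 = -5
  Term 1 contributes 1 + 1 · 6 = 7
  Term 2 contributes 8 + 2 · 6 = 20
p(6) = ⊕ of these = min[-5, 7, 20] = -5.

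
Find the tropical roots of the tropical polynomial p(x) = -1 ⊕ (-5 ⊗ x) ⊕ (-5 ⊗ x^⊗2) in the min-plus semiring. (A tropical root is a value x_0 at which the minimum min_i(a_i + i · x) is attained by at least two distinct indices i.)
Roots: {0, 4}

Each tropical root is a break point of the lower envelope of the lines y = a_i + i · x (there are 3 lines, with slopes 0, 1, ..., 2). Only the lines that attain the minimum somewhere contribute to roots; other lines are dominated. Here the surviving (envelope) indices are i = 2, i = 1, i = 0.
Intersections between consecutive envelope lines give the roots: for adjacent envelope indices i < j the intersection is x = (a_i − a_j) / (j − i). Reading off the sorted break points: {0, 4}.
Verification: at each break x_0, at least two indices attain the minimum of min_i(a_i + i · x_0).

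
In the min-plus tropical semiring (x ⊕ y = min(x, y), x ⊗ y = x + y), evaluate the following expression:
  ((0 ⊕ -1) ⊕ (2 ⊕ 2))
((0 ⊕ -1) ⊕ (2 ⊕ 2)) = -1

Expand innermost to outermost. Recall ⊕ takes the minimum of its arguments and ⊗ takes their sum. Working out the expression ((0 ⊕ -1) ⊕ (2 ⊕ 2)) gives -1.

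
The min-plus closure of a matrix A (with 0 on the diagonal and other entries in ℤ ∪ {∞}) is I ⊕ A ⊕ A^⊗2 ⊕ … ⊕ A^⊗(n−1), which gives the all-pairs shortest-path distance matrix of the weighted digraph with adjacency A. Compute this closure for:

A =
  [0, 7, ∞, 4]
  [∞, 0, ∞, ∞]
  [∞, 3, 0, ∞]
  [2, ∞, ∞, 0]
Closure =
  [0, 7, ∞, 4]
  [∞, 0, ∞, ∞]
  [∞, 3, 0, ∞]
  [2, 9, ∞, 0]

This is the Floyd-Warshall all-pairs shortest-path computation. For each intermediate vertex k = 0, 1, …, 3, update dist[i][j] ← min(dist[i][j], dist[i][k] + dist[k][j]). The final matrix gives, for each (i, j), the minimum total weight of any directed path from i to j (possibly empty when i = j).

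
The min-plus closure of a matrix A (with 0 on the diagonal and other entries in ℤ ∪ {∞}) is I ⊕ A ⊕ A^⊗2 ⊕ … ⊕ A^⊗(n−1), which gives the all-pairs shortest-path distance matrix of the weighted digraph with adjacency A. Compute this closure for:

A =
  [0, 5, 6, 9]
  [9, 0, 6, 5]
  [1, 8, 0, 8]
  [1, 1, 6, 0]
Closure =
  [0, 5, 6, 9]
  [6, 0, 6, 5]
  [1, 6, 0, 8]
  [1, 1, 6, 0]

This is the Floyd-Warshall all-pairs shortest-path computation. For each intermediate vertex k = 0, 1, …, 3, update dist[i][j] ← min(dist[i][j], dist[i][k] + dist[k][j]). The final matrix gives, for each (i, j), the minimum total weight of any directed path from i to j (possibly empty when i = j).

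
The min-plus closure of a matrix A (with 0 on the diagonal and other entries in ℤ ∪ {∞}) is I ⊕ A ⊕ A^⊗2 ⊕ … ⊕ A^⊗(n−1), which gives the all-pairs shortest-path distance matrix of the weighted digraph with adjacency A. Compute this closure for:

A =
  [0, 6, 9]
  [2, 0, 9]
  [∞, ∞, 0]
Closure =
  [0, 6, 9]
  [2, 0, 9]
  [∞, ∞, 0]

This is the Floyd-Warshall all-pairs shortest-path computation. For each intermediate vertex k = 0, 1, …, 2, update dist[i][j] ← min(dist[i][j], dist[i][k] + dist[k][j]). The final matrix gives, for each (i, j), the minimum total weight of any directed path from i to j (possibly empty when i = j).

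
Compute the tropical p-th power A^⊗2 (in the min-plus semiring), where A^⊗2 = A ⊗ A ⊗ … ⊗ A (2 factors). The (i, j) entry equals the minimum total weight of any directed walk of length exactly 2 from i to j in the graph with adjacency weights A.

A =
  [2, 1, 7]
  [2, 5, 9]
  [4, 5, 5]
A^⊗2 =
  [3, 3, 9]
  [4, 3, 9]
  [6, 5, 10]

Each entry (A^⊗2)_ij equals the minimum over all length-2 walks i = v_0 → v_1 → … → v_2 = j of Σ_t A[v_t][v_{t+1}]. For example, for (i, j) = (0, 2) we minimise over 3 possible intermediate vertex sequences; the minimum is 9, attained along the walk 0 → 0 → 2.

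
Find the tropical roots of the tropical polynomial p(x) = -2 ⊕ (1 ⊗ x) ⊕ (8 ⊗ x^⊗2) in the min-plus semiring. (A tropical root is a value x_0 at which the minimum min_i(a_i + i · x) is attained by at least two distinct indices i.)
Roots: {-7, -3}

Each tropical root is a break point of the lower envelope of the lines y = a_i + i · x (there are 3 lines, with slopes 0, 1, ..., 2). Only the lines that attain the minimum somewhere contribute to roots; other lines are dominated. Here the surviving (envelope) indices are i = 2, i = 1, i = 0.
Intersections between consecutive envelope lines give the roots: for adjacent envelope indices i < j the intersection is x = (a_i − a_j) / (j − i). Reading off the sorted break points: {-7, -3}.
Verification: at each break x_0, at least two indices attain the minimum of min_i(a_i + i · x_0).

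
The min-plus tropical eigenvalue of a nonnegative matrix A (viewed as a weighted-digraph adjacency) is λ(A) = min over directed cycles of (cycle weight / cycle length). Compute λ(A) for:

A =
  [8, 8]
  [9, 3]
λ(A) = 3

Enumerate directed cycles and compute their means (weight / length). Sample:
  cycle 0 → 0: weight = 8, length = 1, mean = 8/1 ≈ 8.000
  cycle 1 → 1: weight = 3, length = 1, mean = 3/1 ≈ 3.000
  cycle 0 → 1 → 0: weight = 17, length = 2, mean = 17/2 ≈ 8.500
  cycle 1 → 0 → 1: weight = 17, length = 2, mean = 17/2 ≈ 8.500
Minimum mean = 3.000, attained e.g. along the cycle 1 → 1 with weight 3 and length 1. So λ(A) = 3/1 = 3.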